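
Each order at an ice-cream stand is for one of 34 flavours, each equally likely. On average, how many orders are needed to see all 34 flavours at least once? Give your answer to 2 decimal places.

140.02

After k distinct flavours have appeared, the next order gives a new one with probability (34-k)/34, so the expected wait for the (k+1)-th is 34/(34-k).
E[T] = 34/34 + 34/33 + 34/32 + ... + 34/2 + 34/1 = 34·H_{34}.
H_{34} = 4.118, so E[T] = 140.019.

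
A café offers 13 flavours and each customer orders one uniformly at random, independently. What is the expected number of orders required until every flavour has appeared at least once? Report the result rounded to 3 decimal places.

41.342

The wait to go from k to k+1 distinct flavours is geometric with mean 13/(13-k).
E[T] = 13/13 + 13/12 + 13/11 + ... + 13/2 + 13/1 = 13·H_{13}.
H_{13} = 3.1801, so E[T] = 41.3417.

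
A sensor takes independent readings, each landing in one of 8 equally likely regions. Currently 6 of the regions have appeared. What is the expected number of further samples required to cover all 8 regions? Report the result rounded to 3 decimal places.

From k distinct to k+1 distinct takes on average 8/(8-k) samples.
Sum over k = 6,...,7: E = 8/2 + 8/1 = 12.0000.

12.000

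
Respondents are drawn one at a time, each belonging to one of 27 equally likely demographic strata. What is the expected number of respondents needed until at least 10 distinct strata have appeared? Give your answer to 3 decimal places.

12.201

With k distinct strata already seen, the next new one arrives after an expected 27/(27-k) respondents.
Sum over k = 0,...,9: E = 27/27 + 27/26 + 27/25 + ... + 27/19 + 27/18 = 12.2014.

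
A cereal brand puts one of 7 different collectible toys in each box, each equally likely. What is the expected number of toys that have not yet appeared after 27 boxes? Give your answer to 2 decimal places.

For each toy, P(unseen after 27) = (6/7)^27 = 0.016.
By linearity of expectation, E[unseen] = 7·(6/7)^27 = 0.109.

0.11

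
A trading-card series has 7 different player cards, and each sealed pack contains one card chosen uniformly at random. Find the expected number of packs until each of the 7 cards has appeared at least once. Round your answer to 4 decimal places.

After k distinct cards have appeared, the next pack gives a new one with probability (7-k)/7, so the expected wait for the (k+1)-th is 7/(7-k).
E[T] = 7/7 + 7/6 + 7/5 + ... + 7/2 + 7/1 = 7·H_{7}.
H_{7} = 2.59286, so E[T] = 18.15000.

18.1500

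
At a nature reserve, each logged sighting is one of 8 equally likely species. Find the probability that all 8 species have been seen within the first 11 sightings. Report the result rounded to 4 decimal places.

By inclusion–exclusion over which species are missing,
P(all seen) = Σ_{j=0}^{8} (-1)^j C(8,j)((8-j)/8)^11
= 1.00000 - 1.84153 + 1.18258 - 0.31832 + 0.03418 - 0.00115 + 0.00001 - 0.00000 + 0.00000
= 0.05576.

0.0558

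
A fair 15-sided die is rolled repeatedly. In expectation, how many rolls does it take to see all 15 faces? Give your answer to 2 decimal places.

The wait to go from k to k+1 distinct faces is geometric with mean 15/(15-k).
E[T] = 15/15 + 15/14 + 15/13 + ... + 15/2 + 15/1 = 15·H_{15}.
H_{15} = 3.318, so E[T] = 49.773.

49.77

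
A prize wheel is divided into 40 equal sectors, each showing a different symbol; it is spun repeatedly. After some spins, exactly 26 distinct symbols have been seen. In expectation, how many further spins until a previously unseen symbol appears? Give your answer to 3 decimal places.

The number of spins until the next new symbol is geometric with success probability 14/40, so its mean is 40/14.
E = 40/14 = 2.8571.

2.857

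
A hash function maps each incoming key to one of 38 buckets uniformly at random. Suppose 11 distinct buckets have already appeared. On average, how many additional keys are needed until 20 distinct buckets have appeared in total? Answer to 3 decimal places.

With k distinct buckets already seen, the next new one takes an expected 38/(38-k) keys.
Sum over k = 11,...,19: E = 38/27 + 38/26 + 38/25 + ... + 38/20 + 38/19 = 15.0612.

15.061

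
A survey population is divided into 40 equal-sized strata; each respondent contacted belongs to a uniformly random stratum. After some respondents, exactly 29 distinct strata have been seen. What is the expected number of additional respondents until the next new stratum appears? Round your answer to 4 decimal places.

3.6364

Each respondent yields a new stratum with probability (40-29)/40 = 11/40, so the wait is geometric with mean 40/11.
E = 40/11 = 3.63636.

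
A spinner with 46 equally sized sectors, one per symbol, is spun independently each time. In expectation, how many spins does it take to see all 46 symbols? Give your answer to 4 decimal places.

Split into phases: going from k distinct to k+1 distinct takes on average 46/(46-k) spins.
E[T] = 46/46 + 46/45 + 46/44 + ... + 46/2 + 46/1 = 46·H_{46}.
H_{46} = 4.41669, so E[T] = 203.16761.

203.1676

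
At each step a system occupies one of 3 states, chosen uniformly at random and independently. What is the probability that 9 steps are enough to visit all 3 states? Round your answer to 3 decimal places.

By inclusion–exclusion over which states are missing,
P(all seen) = Σ_{j=0}^{3} (-1)^j C(3,j)((3-j)/3)^9
= 1.0000 - 0.0780 + 0.0002 - 0.0000
= 0.9221.

0.922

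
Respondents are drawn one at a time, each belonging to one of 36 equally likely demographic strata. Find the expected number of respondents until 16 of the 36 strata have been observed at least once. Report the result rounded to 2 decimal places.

20.77

Going from k to k+1 distinct takes a geometric number of respondents with mean 36/(36-k).
Sum over k = 0,...,15: E = 36/36 + 36/35 + 36/34 + ... + 36/22 + 36/21 = 20.766.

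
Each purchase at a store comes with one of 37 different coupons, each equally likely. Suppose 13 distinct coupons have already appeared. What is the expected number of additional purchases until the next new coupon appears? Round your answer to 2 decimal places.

1.54

The number of purchases until the next new coupon is geometric with success probability 24/37, so its mean is 37/24.
E = 37/24 = 1.542.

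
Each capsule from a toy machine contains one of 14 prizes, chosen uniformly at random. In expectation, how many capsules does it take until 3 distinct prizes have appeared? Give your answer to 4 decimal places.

3.2436

Going from k to k+1 distinct takes a geometric number of capsules with mean 14/(14-k).
Sum over k = 0,...,2: E = 14/14 + 14/13 + 14/12 = 3.24359.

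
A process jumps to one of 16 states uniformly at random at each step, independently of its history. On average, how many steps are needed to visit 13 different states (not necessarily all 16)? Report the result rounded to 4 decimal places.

With k distinct states already seen, the next new one arrives after an expected 16/(16-k) steps.
Sum over k = 0,...,12: E = 16/16 + 16/15 + 16/14 + ... + 16/5 + 16/4 = 24.75833.

24.7583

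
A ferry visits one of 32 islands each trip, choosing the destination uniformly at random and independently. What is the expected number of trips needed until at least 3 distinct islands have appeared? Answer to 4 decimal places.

3.0989

Going from k to k+1 distinct takes a geometric number of trips with mean 32/(32-k).
Sum over k = 0,...,2: E = 32/32 + 32/31 + 32/30 = 3.09892.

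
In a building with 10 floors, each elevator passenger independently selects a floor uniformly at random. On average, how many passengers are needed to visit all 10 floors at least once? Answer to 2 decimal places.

29.29

The wait to go from k to k+1 distinct floors is geometric with mean 10/(10-k).
E[T] = 10/10 + 10/9 + 10/8 + ... + 10/2 + 10/1 = 10·H_{10}.
H_{10} = 2.929, so E[T] = 29.290.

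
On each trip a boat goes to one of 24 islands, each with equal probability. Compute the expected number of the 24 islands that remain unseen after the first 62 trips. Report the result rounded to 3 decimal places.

For each island, P(unseen after 62) = (23/24)^62 = 0.0715.
By linearity of expectation, E[unseen] = 24·(23/24)^62 = 1.7149.

1.715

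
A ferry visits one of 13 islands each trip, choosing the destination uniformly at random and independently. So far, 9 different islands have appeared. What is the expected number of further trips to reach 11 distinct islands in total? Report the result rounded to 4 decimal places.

With k distinct islands already seen, the next new one takes an expected 13/(13-k) trips.
Sum over k = 9,...,10: E = 13/4 + 13/3 = 7.58333.

7.5833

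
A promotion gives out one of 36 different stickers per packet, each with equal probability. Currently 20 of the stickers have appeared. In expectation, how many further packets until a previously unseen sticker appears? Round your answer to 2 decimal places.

2.25

The number of packets until the next new sticker is geometric with success probability 16/36, so its mean is 36/16.
E = 36/16 = 2.250.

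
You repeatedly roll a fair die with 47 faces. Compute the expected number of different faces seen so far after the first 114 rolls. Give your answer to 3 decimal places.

For each face, P(seen in 114 rolls) = 1 - (46/47)^114 = 0.9139.
By linearity of expectation, E[distinct seen] = 47·(1 - (46/47)^114) = 42.9511.

42.951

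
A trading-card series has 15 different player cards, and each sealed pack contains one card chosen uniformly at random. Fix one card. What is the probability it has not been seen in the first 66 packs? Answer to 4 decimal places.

0.0105

Each pack misses the fixed card with probability (15-1)/15 = 14/15, independently.
P(still missing after 66) = (14/15)^66 = 0.01053.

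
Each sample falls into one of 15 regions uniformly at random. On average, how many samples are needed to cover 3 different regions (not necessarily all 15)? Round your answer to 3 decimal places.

3.225

Going from k to k+1 distinct takes a geometric number of samples with mean 15/(15-k).
Sum over k = 0,...,2: E = 15/15 + 15/14 + 15/13 = 3.2253.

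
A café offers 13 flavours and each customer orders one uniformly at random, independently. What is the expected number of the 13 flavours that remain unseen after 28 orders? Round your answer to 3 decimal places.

For each flavour, P(unseen after 28) = (12/13)^28 = 0.1063.
By linearity of expectation, E[unseen] = 13·(12/13)^28 = 1.3823.

1.382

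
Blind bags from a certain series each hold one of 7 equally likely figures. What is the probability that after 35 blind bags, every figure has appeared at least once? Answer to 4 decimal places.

Let A_i be the event that figure i is missing after 35 blind bags. By inclusion–exclusion on the A_i,
P(all seen) = Σ_{j=0}^{7} (-1)^j C(7,j)((7-j)/7)^35
= 1.00000 - 0.03177 + 0.00016 - 0.00000 + 0.00000 - 0.00000 + 0.00000 - 0.00000
= 0.96840.

0.9684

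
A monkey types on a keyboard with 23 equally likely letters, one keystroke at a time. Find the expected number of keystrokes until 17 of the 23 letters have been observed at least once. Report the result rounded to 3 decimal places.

With k distinct letters already seen, the next new one arrives after an expected 23/(23-k) keystrokes.
Sum over k = 0,...,16: E = 23/23 + 23/22 + 23/21 + ... + 23/8 + 23/7 = 29.5387.

29.539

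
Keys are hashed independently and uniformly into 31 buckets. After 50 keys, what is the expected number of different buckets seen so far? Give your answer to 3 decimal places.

For each bucket, P(seen in 50 keys) = 1 - (30/31)^50 = 0.8059.
By linearity of expectation, E[distinct seen] = 31·(1 - (30/31)^50) = 24.9836.

24.984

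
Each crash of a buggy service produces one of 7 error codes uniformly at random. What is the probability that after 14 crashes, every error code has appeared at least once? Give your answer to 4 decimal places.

0.3666

Let A_i be the event that error code i is missing after 14 crashes. By inclusion–exclusion on the A_i,
P(all seen) = Σ_{j=0}^{7} (-1)^j C(7,j)((7-j)/7)^14
= 1.00000 - 0.80880 + 0.18898 - 0.01385 + 0.00025 - 0.00000 + 0.00000 - 0.00000
= 0.36657.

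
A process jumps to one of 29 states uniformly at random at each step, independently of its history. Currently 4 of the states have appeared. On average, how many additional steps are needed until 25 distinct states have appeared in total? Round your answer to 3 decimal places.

The wait to go from k to k+1 distinct states is geometric with mean 29/(29-k).
Sum over k = 4,...,24: E = 29/25 + 29/24 + 29/23 + ... + 29/6 + 29/5 = 50.2461.

50.246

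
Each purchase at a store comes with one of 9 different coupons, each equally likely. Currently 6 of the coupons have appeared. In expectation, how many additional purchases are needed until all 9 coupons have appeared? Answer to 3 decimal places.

16.500

From k distinct to k+1 distinct takes on average 9/(9-k) purchases.
Sum over k = 6,...,8: E = 9/3 + 9/2 + 9/1 = 16.5000.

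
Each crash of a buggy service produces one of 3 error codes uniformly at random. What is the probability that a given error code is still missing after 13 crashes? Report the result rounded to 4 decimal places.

0.0051

On each crash the fixed error code fails to appear with probability 2/3.
P(still missing after 13) = (2/3)^13 = 0.00514.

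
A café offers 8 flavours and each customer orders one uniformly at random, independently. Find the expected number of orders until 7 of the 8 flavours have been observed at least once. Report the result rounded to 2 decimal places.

13.74

With k distinct flavours already seen, the next new one arrives after an expected 8/(8-k) orders.
Sum over k = 0,...,6: E = 8/8 + 8/7 + 8/6 + ... + 8/3 + 8/2 = 13.743.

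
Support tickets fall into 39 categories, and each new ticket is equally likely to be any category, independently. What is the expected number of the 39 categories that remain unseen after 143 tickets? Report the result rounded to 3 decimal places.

0.950

For each category, P(unseen after 143) = (38/39)^143 = 0.0244.
By linearity of expectation, E[unseen] = 39·(38/39)^143 = 0.9503.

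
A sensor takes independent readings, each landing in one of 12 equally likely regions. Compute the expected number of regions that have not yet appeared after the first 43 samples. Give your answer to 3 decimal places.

For each region, P(unseen after 43) = (11/12)^43 = 0.0237.
By linearity of expectation, E[unseen] = 12·(11/12)^43 = 0.2846.

0.285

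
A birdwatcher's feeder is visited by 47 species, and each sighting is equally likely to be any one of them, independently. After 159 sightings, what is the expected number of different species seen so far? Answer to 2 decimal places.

For each species, P(seen in 159 sightings) = 1 - (46/47)^159 = 0.967.
By linearity of expectation, E[distinct seen] = 47·(1 - (46/47)^159) = 45.462.

45.46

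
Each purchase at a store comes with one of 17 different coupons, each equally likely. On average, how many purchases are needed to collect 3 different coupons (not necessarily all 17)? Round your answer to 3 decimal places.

3.196

With k distinct coupons already seen, the next new one arrives after an expected 17/(17-k) purchases.
Sum over k = 0,...,2: E = 17/17 + 17/16 + 17/15 = 3.1958.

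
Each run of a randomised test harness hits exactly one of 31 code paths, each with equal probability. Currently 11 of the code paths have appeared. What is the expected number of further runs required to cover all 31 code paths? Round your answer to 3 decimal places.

With k distinct code paths already seen, the next new one takes an expected 31/(31-k) runs.
Sum over k = 11,...,30: E = 31/20 + 31/19 + 31/18 + ... + 31/2 + 31/1 = 111.5299.

111.530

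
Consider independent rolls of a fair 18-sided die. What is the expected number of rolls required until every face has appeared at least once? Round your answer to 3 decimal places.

62.912

Split into phases: going from k distinct to k+1 distinct takes on average 18/(18-k) rolls.
E[T] = 18/18 + 18/17 + 18/16 + ... + 18/2 + 18/1 = 18·H_{18}.
H_{18} = 3.4951, so E[T] = 62.9119.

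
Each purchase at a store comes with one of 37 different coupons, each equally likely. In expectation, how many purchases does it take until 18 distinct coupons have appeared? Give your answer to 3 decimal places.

Going from k to k+1 distinct takes a geometric number of purchases with mean 37/(37-k).
Sum over k = 0,...,17: E = 37/37 + 37/36 + 37/35 + ... + 37/21 + 37/20 = 24.1923.

24.192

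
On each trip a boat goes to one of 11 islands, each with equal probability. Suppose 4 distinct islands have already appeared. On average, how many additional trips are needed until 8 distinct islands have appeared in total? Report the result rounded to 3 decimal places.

From k distinct to k+1 distinct takes on average 11/(11-k) trips.
Sum over k = 4,...,7: E = 11/7 + 11/6 + 11/5 + 11/4 = 8.3548.

8.355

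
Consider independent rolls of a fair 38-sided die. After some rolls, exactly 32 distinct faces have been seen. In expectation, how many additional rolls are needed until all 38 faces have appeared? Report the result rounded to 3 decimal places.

93.100

From k distinct to k+1 distinct takes on average 38/(38-k) rolls.
Sum over k = 32,...,37: E = 38/6 + 38/5 + 38/4 + 38/3 + 38/2 + 38/1 = 93.1000.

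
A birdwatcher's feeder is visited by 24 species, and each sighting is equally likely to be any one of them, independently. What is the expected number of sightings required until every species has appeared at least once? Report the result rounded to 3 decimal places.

The wait to go from k to k+1 distinct species is geometric with mean 24/(24-k).
E[T] = 24/24 + 24/23 + 24/22 + ... + 24/2 + 24/1 = 24·H_{24}.
H_{24} = 3.7760, so E[T] = 90.6230.

90.623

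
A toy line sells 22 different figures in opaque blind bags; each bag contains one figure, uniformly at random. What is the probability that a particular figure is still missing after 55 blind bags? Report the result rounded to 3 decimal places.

0.077

On each blind bag the fixed figure fails to appear with probability 21/22.
P(still missing after 55) = (21/22)^55 = 0.0774.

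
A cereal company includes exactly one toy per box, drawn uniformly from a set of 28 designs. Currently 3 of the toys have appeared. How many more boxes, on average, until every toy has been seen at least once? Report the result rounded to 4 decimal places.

The wait to go from k to k+1 distinct toys is geometric with mean 28/(28-k).
Sum over k = 3,...,27: E = 28/25 + 28/24 + 28/23 + ... + 28/2 + 28/1 = 106.84683.

106.8468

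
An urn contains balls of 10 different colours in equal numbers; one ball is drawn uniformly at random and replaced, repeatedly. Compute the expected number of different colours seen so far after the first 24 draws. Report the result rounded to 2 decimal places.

For each colour, P(seen in 24 draws) = 1 - (9/10)^24 = 0.920.
By linearity of expectation, E[distinct seen] = 10·(1 - (9/10)^24) = 9.202.

9.20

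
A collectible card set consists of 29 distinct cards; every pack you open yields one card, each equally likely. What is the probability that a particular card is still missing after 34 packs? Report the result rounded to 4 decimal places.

On each pack the fixed card fails to appear with probability 28/29.
P(still missing after 34) = (28/29)^34 = 0.30328.

0.3033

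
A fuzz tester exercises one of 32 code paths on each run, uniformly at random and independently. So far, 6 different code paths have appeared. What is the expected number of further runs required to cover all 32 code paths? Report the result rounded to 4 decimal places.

123.3414

From k distinct to k+1 distinct takes on average 32/(32-k) runs.
Sum over k = 6,...,31: E = 32/26 + 32/25 + 32/24 + ... + 32/2 + 32/1 = 123.34143.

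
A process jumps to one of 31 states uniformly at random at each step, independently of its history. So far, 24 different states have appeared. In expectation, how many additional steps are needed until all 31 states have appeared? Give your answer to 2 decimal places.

80.38

From k distinct to k+1 distinct takes on average 31/(31-k) steps.
Sum over k = 24,...,30: E = 31/7 + 31/6 + 31/5 + ... + 31/2 + 31/1 = 80.379.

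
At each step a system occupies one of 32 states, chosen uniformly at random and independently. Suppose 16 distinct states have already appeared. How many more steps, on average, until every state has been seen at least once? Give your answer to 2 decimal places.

108.18

With k distinct states already seen, the next new one takes an expected 32/(32-k) steps.
Sum over k = 16,...,31: E = 32/16 + 32/15 + 32/14 + ... + 32/2 + 32/1 = 108.183.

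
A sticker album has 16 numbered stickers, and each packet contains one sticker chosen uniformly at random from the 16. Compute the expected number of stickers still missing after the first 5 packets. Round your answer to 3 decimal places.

For each sticker, P(unseen after 5) = (15/16)^5 = 0.7242.
By linearity of expectation, E[unseen] = 16·(15/16)^5 = 11.5871.

11.587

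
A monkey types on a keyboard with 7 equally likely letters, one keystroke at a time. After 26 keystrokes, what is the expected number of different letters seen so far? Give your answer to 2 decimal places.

For each letter, P(seen in 26 keystrokes) = 1 - (6/7)^26 = 0.982.
By linearity of expectation, E[distinct seen] = 7·(1 - (6/7)^26) = 6.873.

6.87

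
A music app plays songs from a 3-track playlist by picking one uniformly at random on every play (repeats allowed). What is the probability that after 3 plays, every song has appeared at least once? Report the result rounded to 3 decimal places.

0.222

Let A_i be the event that song i is missing after 3 plays. By inclusion–exclusion on the A_i,
P(all seen) = Σ_{j=0}^{3} (-1)^j C(3,j)((3-j)/3)^3
= 1.0000 - 0.8889 + 0.1111 - 0.0000
= 0.2222.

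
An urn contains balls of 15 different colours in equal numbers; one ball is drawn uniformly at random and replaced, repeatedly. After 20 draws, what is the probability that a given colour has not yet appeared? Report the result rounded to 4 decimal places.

0.2516

Each draw misses the fixed colour with probability (15-1)/15 = 14/15, independently.
P(still missing after 20) = (14/15)^20 = 0.25161.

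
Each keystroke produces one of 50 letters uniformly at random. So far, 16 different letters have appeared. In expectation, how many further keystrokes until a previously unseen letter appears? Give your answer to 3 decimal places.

The number of keystrokes until the next new letter is geometric with success probability 34/50, so its mean is 50/34.
E = 50/34 = 1.4706.

1.471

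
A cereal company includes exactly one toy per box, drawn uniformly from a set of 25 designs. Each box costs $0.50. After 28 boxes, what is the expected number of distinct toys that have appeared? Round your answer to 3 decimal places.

17.029

For each toy, P(seen in 28 boxes) = 1 - (24/25)^28 = 0.6811.
By linearity of expectation, E[distinct seen] = 25·(1 - (24/25)^28) = 17.0286.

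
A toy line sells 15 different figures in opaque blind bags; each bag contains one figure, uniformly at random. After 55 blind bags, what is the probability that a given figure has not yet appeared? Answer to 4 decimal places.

0.0225

Each blind bag misses the fixed figure with probability (15-1)/15 = 14/15, independently.
P(still missing after 55) = (14/15)^55 = 0.02249.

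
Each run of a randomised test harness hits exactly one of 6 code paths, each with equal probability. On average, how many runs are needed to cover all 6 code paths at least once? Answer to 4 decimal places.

14.7000

After k distinct code paths have appeared, the next run gives a new one with probability (6-k)/6, so the expected wait for the (k+1)-th is 6/(6-k).
E[T] = 6/6 + 6/5 + 6/4 + 6/3 + 6/2 + 6/1 = 6·H_{6}.
H_{6} = 2.45000, so E[T] = 14.70000.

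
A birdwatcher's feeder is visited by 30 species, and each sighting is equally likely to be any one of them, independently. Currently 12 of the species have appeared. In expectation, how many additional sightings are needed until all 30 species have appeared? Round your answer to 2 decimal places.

104.85

With k distinct species already seen, the next new one takes an expected 30/(30-k) sightings.
Sum over k = 12,...,29: E = 30/18 + 30/17 + 30/16 + ... + 30/2 + 30/1 = 104.853.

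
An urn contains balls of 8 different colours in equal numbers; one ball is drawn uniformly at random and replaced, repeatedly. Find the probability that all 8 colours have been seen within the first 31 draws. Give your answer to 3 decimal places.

By inclusion–exclusion over which colours are missing,
P(all seen) = Σ_{j=0}^{8} (-1)^j C(8,j)((8-j)/8)^31
= 1.0000 - 0.1274 + 0.0038 - 0.0000 + 0.0000 - 0.0000 + 0.0000 - 0.0000 + 0.0000
= 0.8763.

0.876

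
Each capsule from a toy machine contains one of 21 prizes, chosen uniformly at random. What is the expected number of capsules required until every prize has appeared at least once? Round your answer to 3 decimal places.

The wait to go from k to k+1 distinct prizes is geometric with mean 21/(21-k).
E[T] = 21/21 + 21/20 + 21/19 + ... + 21/2 + 21/1 = 21·H_{21}.
H_{21} = 3.6454, so E[T] = 76.5525.

76.553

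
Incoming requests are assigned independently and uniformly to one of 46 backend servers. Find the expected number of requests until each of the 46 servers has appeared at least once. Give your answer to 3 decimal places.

203.168

Split into phases: going from k distinct to k+1 distinct takes on average 46/(46-k) requests.
E[T] = 46/46 + 46/45 + 46/44 + ... + 46/2 + 46/1 = 46·H_{46}.
H_{46} = 4.4167, so E[T] = 203.1676.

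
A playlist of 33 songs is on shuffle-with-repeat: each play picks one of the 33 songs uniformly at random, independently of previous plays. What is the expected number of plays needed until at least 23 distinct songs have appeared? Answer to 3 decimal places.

Going from k to k+1 distinct takes a geometric number of plays with mean 33/(33-k).
Sum over k = 0,...,22: E = 33/33 + 33/32 + 33/31 + ... + 33/12 + 33/11 = 38.2744.

38.274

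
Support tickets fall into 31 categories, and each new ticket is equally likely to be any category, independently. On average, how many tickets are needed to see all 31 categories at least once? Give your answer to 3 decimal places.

124.845

After k distinct categories have appeared, the next ticket gives a new one with probability (31-k)/31, so the expected wait for the (k+1)-th is 31/(31-k).
E[T] = 31/31 + 31/30 + 31/29 + ... + 31/2 + 31/1 = 31·H_{31}.
H_{31} = 4.0272, so E[T] = 124.8446.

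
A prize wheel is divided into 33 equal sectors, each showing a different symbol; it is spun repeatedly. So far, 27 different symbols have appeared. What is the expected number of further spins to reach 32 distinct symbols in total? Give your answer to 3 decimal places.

47.850

From k distinct to k+1 distinct takes on average 33/(33-k) spins.
Sum over k = 27,...,31: E = 33/6 + 33/5 + 33/4 + 33/3 + 33/2 = 47.8500.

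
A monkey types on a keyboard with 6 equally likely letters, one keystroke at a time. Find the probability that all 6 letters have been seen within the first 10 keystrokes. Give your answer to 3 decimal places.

0.272

Let A_i be the event that letter i is missing after 10 keystrokes. By inclusion–exclusion on the A_i,
P(all seen) = Σ_{j=0}^{6} (-1)^j C(6,j)((6-j)/6)^10
= 1.0000 - 0.9690 + 0.2601 - 0.0195 + 0.0003 - 0.0000 + 0.0000
= 0.2718.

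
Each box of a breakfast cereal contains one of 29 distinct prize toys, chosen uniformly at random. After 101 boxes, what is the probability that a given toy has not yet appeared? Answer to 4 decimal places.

0.0289

On each box the fixed toy fails to appear with probability 28/29.
P(still missing after 101) = (28/29)^101 = 0.02889.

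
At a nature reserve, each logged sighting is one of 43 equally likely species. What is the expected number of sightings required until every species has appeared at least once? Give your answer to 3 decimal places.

187.050

After k distinct species have appeared, the next sighting gives a new one with probability (43-k)/43, so the expected wait for the (k+1)-th is 43/(43-k).
E[T] = 43/43 + 43/42 + 43/41 + ... + 43/2 + 43/1 = 43·H_{43}.
H_{43} = 4.3500, so E[T] = 187.0499.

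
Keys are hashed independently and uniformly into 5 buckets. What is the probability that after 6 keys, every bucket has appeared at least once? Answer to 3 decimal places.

Let A_i be the event that bucket i is missing after 6 keys. By inclusion–exclusion on the A_i,
P(all seen) = Σ_{j=0}^{5} (-1)^j C(5,j)((5-j)/5)^6
= 1.0000 - 1.3107 + 0.4666 - 0.0410 + 0.0003 - 0.0000
= 0.1152.

0.115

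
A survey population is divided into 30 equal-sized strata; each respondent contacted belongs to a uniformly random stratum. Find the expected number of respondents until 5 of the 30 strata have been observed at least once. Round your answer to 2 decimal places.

5.37

With k distinct strata already seen, the next new one arrives after an expected 30/(30-k) respondents.
Sum over k = 0,...,4: E = 30/30 + 30/29 + 30/28 + 30/27 + 30/26 = 5.371.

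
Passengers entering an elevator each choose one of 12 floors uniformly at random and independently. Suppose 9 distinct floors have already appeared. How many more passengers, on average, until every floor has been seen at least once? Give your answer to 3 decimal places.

With k distinct floors already seen, the next new one takes an expected 12/(12-k) passengers.
Sum over k = 9,...,11: E = 12/3 + 12/2 + 12/1 = 22.0000.

22.000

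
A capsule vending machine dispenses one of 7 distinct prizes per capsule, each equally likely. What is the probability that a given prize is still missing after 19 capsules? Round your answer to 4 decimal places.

On each capsule the fixed prize fails to appear with probability 6/7.
P(still missing after 19) = (6/7)^19 = 0.05346.

0.0535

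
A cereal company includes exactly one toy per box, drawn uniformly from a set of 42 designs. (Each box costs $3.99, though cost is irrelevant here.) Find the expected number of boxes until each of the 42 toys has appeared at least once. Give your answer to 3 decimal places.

Split into phases: going from k distinct to k+1 distinct takes on average 42/(42-k) boxes.
E[T] = 42/42 + 42/41 + 42/40 + ... + 42/2 + 42/1 = 42·H_{42}.
H_{42} = 4.3267, so E[T] = 181.7232.

181.723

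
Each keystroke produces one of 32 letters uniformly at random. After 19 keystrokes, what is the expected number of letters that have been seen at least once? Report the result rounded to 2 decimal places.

14.49

For each letter, P(seen in 19 keystrokes) = 1 - (31/32)^19 = 0.453.
By linearity of expectation, E[distinct seen] = 32·(1 - (31/32)^19) = 14.495.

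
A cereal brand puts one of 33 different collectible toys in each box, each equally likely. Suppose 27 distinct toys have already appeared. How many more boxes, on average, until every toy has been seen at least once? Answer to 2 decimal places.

With k distinct toys already seen, the next new one takes an expected 33/(33-k) boxes.
Sum over k = 27,...,32: E = 33/6 + 33/5 + 33/4 + 33/3 + 33/2 + 33/1 = 80.850.

80.85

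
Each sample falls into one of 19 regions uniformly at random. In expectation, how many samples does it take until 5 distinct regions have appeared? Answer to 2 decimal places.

Going from k to k+1 distinct takes a geometric number of samples with mean 19/(19-k).
Sum over k = 0,...,4: E = 19/19 + 19/18 + 19/17 + 19/16 + 19/15 = 5.627.

5.63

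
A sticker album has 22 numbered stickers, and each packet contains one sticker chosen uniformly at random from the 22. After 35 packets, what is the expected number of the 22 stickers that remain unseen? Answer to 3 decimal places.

4.318

For each sticker, P(unseen after 35) = (21/22)^35 = 0.1963.
By linearity of expectation, E[unseen] = 22·(21/22)^35 = 4.3182.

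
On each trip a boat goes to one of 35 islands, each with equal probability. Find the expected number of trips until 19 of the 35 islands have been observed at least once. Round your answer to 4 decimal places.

26.8118

With k distinct islands already seen, the next new one arrives after an expected 35/(35-k) trips.
Sum over k = 0,...,18: E = 35/35 + 35/34 + 35/33 + ... + 35/18 + 35/17 = 26.81183.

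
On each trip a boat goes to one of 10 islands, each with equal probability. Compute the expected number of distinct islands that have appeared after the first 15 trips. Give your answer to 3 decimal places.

7.941

For each island, P(seen in 15 trips) = 1 - (9/10)^15 = 0.7941.
By linearity of expectation, E[distinct seen] = 10·(1 - (9/10)^15) = 7.9411.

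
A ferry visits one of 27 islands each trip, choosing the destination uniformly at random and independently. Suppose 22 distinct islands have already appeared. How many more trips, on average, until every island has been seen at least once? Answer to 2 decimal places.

61.65

From k distinct to k+1 distinct takes on average 27/(27-k) trips.
Sum over k = 22,...,26: E = 27/5 + 27/4 + 27/3 + 27/2 + 27/1 = 61.650.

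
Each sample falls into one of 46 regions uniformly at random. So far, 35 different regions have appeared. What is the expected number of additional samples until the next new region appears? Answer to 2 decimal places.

The number of samples until the next new region is geometric with success probability 11/46, so its mean is 46/11.
E = 46/11 = 4.182.

4.18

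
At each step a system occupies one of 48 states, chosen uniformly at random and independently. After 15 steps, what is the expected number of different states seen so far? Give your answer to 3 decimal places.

For each state, P(seen in 15 steps) = 1 - (47/48)^15 = 0.2708.
By linearity of expectation, E[distinct seen] = 48·(1 - (47/48)^15) = 12.9982.

12.998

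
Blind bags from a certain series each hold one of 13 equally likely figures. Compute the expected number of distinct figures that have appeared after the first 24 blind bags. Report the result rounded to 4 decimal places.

For each figure, P(seen in 24 blind bags) = 1 - (12/13)^24 = 0.85354.
By linearity of expectation, E[distinct seen] = 13·(1 - (12/13)^24) = 11.09606.

11.0961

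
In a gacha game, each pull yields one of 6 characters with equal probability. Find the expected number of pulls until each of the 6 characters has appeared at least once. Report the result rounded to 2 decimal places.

14.70

After k distinct characters have appeared, the next pull gives a new one with probability (6-k)/6, so the expected wait for the (k+1)-th is 6/(6-k).
E[T] = 6/6 + 6/5 + 6/4 + 6/3 + 6/2 + 6/1 = 6·H_{6}.
H_{6} = 2.450, so E[T] = 14.700.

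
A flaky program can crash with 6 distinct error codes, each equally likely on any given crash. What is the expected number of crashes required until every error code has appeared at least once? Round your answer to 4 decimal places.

The wait to go from k to k+1 distinct error codes is geometric with mean 6/(6-k).
E[T] = 6/6 + 6/5 + 6/4 + 6/3 + 6/2 + 6/1 = 6·H_{6}.
H_{6} = 2.45000, so E[T] = 14.70000.

14.7000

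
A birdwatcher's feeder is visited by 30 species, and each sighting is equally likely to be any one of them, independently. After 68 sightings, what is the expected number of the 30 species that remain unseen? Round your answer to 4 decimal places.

For each species, P(unseen after 68) = (29/30)^68 = 0.09973.
By linearity of expectation, E[unseen] = 30·(29/30)^68 = 2.99185.

2.9918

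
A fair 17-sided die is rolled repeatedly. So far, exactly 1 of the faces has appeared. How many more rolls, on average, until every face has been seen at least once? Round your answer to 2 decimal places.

57.47

The wait to go from k to k+1 distinct faces is geometric with mean 17/(17-k).
Sum over k = 1,...,16: E = 17/16 + 17/15 + 17/14 + ... + 17/2 + 17/1 = 57.472.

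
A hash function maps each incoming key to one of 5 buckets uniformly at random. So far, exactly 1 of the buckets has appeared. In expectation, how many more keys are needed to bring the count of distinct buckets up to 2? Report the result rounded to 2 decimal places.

1.25

From k distinct to k+1 distinct takes on average 5/(5-k) keys.
Only the k = 1 term is needed: E = 5/4 = 1.250.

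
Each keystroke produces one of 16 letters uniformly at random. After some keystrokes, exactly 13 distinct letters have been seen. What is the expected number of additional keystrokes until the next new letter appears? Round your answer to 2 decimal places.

5.33

The number of keystrokes until the next new letter is geometric with success probability 3/16, so its mean is 16/3.
E = 16/3 = 5.333.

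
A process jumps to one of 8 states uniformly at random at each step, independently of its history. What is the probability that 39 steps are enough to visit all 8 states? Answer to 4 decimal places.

Let A_i be the event that state i is missing after 39 steps. By inclusion–exclusion on the A_i,
P(all seen) = Σ_{j=0}^{8} (-1)^j C(8,j)((8-j)/8)^39
= 1.00000 - 0.04379 + 0.00038 - 0.00000 + 0.00000 - 0.00000 + 0.00000 - 0.00000 + 0.00000
= 0.95658.

0.9566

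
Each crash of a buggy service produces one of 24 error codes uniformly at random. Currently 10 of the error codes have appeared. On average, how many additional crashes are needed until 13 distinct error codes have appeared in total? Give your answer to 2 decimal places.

From k distinct to k+1 distinct takes on average 24/(24-k) crashes.
Sum over k = 10,...,12: E = 24/14 + 24/13 + 24/12 = 5.560.

5.56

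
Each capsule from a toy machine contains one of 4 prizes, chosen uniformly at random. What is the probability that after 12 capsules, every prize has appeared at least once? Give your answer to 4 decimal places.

By inclusion–exclusion over which prizes are missing,
P(all seen) = Σ_{j=0}^{4} (-1)^j C(4,j)((4-j)/4)^12
= 1.00000 - 0.12671 + 0.00146 - 0.00000 + 0.00000
= 0.87476.

0.8748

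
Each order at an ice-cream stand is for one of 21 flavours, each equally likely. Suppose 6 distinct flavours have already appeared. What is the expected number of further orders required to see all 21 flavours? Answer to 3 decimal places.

69.683

With k distinct flavours already seen, the next new one takes an expected 21/(21-k) orders.
Sum over k = 6,...,20: E = 21/15 + 21/14 + 21/13 + ... + 21/2 + 21/1 = 69.6828.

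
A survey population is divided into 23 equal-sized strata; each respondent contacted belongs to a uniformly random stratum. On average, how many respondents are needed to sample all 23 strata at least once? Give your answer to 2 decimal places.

The wait to go from k to k+1 distinct strata is geometric with mean 23/(23-k).
E[T] = 23/23 + 23/22 + 23/21 + ... + 23/2 + 23/1 = 23·H_{23}.
H_{23} = 3.734, so E[T] = 85.889.

85.89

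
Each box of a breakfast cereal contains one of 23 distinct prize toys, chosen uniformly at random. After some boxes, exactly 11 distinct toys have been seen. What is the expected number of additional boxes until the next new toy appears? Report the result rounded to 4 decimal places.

The number of boxes until the next new toy is geometric with success probability 12/23, so its mean is 23/12.
E = 23/12 = 1.91667.

1.9167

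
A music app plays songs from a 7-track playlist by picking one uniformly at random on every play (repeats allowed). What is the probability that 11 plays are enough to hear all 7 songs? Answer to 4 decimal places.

0.1631

Let A_i be the event that song i is missing after 11 plays. By inclusion–exclusion on the A_i,
P(all seen) = Σ_{j=0}^{7} (-1)^j C(7,j)((7-j)/7)^11
= 1.00000 - 1.28435 + 0.51857 - 0.07424 + 0.00314 - 0.00002 + 0.00000 - 0.00000
= 0.16310.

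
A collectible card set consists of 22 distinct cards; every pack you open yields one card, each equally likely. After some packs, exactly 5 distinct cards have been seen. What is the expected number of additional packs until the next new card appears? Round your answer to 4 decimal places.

1.2941

Each pack yields a new card with probability (22-5)/22 = 17/22, so the wait is geometric with mean 22/17.
E = 22/17 = 1.29412.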